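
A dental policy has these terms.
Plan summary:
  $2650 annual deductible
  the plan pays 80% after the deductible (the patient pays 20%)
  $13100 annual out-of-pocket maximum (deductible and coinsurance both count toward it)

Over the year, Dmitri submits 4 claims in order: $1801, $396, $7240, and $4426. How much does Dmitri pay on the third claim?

Claim 1 ($1801): entire amount goes to the deductible. Patient owes $1801 (running OOP $1801).
Claim 2 ($396): all of it applies to the deductible. Cost to patient: $396. OOP to date $2197.
Claim 3 ($7240): deductible takes $453, $6787 remains; 20% of $6787 = $1357.40. Patient owes $1810.40 (running OOP $4007.40).

$1810.40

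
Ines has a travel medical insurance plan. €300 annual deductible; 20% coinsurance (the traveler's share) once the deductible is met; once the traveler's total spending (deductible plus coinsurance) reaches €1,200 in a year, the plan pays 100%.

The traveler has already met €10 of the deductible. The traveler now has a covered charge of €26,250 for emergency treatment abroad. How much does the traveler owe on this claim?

Remaining deductible: €300 − €10 = €290.
That leaves €26,250 − €290 = €25,960 for coinsurance.
Traveler's 20% share of €25,960 is €5,192.
That puts the traveler's cost at €290 + €5,192 = €5,482 before any cap.
That would bring total out-of-pocket to €5,492, past the €1,200 cap. The traveler is capped at €1,200 − €10 = €1,190 on this claim.

€1,190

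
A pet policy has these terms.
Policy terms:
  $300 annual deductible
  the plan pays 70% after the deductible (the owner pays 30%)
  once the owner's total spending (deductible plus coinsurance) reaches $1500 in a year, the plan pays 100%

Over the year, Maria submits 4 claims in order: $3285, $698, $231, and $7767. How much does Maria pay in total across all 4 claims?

Bill 1, $3285: $300 to deductible, leaving $2985; owner's 30% is $895.50. Owner owes $1195.50 (running OOP $1195.50).
Bill 2, $698: 30% coinsurance on $698 = $209.40. Owner owes $209.40 (running OOP $1404.90).
Bill 3, $231: deductible met; 30% of $231 = $69.30. Cost to owner: $69.30. OOP to date $1474.20.
Bill 4, $7767: deductible met; 30% of $7767 = $2330.10. Adding that to $1474.20 gives $3804.30, past the $1500 cap; owner pays only $1500 − $1474.20 = $25.80.
Summing the owner's payments: $1195.50 + $209.40 + $69.30 + $25.80 = $1500.

$1500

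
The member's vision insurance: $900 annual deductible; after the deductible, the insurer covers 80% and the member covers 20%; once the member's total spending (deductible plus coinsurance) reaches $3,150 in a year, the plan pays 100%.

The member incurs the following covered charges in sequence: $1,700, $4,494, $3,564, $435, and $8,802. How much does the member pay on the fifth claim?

$391.40

#1 ($1,700): $900 finishes the deductible; $800 goes to coinsurance; coinsurance $800 × 20% = $160. Cost to member: $1,060. OOP to date $1,060.
#2 ($4,494): 20% coinsurance on $4,494 = $898.80. Member owes $898.80 (running OOP $1,958.80).
#3 ($3,564): deductible met; 20% of $3,564 = $712.80. Member pays $712.80; OOP now $2,671.60.
#4 ($435): 20% coinsurance on $435 = $87. Member owes $87 (running OOP $2,758.60).
#5 ($8,802): deductible already satisfied, so member's share is 20% × $8,802 = $1,760.40. OOP would hit $4,519 > $3,150, so the cap limits the member to $3,150 − $2,758.60 = $391.40.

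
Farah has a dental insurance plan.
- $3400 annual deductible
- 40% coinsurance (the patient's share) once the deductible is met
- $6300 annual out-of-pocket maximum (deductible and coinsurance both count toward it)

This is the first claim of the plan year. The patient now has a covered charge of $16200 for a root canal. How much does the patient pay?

$6300

Nothing has been paid toward the $3400 deductible, so the first $3400 of this charge is applied there.
After the $3400 deductible portion, $16200 − $3400 = $12800 is subject to coinsurance.
40% of $12800 = $5120 falls to the patient.
Patient responsibility before any cap: $3400 + $5120 = $8520.
Adding $8520 to the $0 already spent would give $8520, which exceeds the $6300 cap; the patient pays just $6300 − $0 = $6300.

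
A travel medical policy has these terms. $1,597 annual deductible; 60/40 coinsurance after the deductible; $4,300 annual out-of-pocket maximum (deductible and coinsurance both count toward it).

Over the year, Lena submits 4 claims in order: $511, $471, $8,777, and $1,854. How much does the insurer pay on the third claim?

$5,459

Claim 1 — $511: fully absorbed by the deductible. Traveler pays $511; OOP now $511. Insurer: $511 − $511 = $0.
Claim 2 — $471: all of it applies to the deductible. Traveler owes $471 (running OOP $982). Plan pays $471 − $471 = $0.
Claim 3 — $8,777: $615 finishes the deductible; $8,162 goes to coinsurance; traveler's 40% is $3,264.80. Together that's $615 + $3,264.80 = $3,879.80. OOP would hit $4,861.80 > $4,300, so the cap limits the traveler to $4,300 − $982 = $3,318. Plan pays $8,777 − $3,318 = $5,459.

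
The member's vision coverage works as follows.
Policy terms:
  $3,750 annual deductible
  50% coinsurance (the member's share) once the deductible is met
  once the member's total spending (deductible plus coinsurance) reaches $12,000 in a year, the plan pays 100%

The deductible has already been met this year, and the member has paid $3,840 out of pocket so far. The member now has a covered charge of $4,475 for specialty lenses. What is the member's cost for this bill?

$2,237.50

The deductible is already satisfied, so the full bill goes to coinsurance.
Member's 50% share of $4,475 is $2,237.50.
Cumulative spending $3,840 + $2,237.50 = $6,077.50 stays under the $12,000 maximum.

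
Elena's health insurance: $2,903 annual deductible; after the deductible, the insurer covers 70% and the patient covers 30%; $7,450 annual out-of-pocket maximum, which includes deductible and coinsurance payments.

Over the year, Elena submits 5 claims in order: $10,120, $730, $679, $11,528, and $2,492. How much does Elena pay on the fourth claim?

Claim 1 ($10,120): deductible takes $2,903, $7,217 remains; coinsurance $7,217 × 30% = $2,165.10. Cost to patient: $5,068.10. OOP to date $5,068.10.
Claim 2 ($730): deductible met; 30% of $730 = $219. Cost to patient: $219. OOP to date $5,287.10.
Claim 3 ($679): 30% coinsurance on $679 = $203.70. Patient pays $203.70; OOP now $5,490.80.
Claim 4 ($11,528): deductible met; 30% of $11,528 = $3,458.40. OOP would hit $8,949.20 > $7,450, so the cap limits the patient to $7,450 − $5,490.80 = $1,959.20.

$1,959.20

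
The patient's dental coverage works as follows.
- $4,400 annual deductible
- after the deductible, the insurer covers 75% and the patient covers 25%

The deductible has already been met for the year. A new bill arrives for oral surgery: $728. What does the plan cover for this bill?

The deductible is already satisfied, so the full bill goes to coinsurance.
Patient's 25% share of $728 is $182.
The insurer covers the remainder: $728 − $182 = $546.

$546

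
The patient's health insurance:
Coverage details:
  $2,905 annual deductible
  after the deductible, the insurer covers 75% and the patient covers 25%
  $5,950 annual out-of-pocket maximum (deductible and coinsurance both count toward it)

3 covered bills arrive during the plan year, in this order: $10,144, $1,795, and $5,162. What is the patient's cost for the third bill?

$786.50

Claim 1 — $10,144: deductible takes $2,905, $7,239 remains; coinsurance $7,239 × 25% = $1,809.75. Patient pays $4,714.75; OOP now $4,714.75.
Claim 2 — $1,795: 25% coinsurance on $1,795 = $448.75. Cost to patient: $448.75. OOP to date $5,163.50.
Claim 3 — $5,162: 25% coinsurance on $5,162 = $1,290.50. OOP would hit $6,454 > $5,950, so the cap limits the patient to $5,950 − $5,163.50 = $786.50.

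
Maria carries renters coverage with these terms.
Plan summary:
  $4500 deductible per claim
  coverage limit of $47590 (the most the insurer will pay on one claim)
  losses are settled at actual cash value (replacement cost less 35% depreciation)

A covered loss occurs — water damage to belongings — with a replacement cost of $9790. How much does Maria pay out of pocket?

$7926.50

Actual cash value after 35% depreciation: $9790 × 65% = $6363.50.
Less the $4500 deductible: $6363.50 − $4500 = $1863.50.
That's under the $47590 cap, so the insurer reimburses the full $1863.50.
Out of pocket: $9790 − $1863.50 = $7926.50.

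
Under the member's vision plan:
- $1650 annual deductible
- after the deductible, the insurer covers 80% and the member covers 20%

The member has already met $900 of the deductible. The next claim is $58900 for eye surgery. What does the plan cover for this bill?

Remaining deductible: $1650 − $900 = $750.
After the $750 deductible portion, $58900 − $750 = $58150 is subject to coinsurance.
Coinsurance: $58150 × 20% = $11630.
That puts the member's cost at $750 + $11630 = $12380.
The plan picks up $58900 − $12380 = $46520.

$46520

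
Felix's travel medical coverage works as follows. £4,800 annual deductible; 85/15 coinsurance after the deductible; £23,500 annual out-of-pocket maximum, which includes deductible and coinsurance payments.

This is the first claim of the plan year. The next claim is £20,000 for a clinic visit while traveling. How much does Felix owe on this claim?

£7,080

The full £4,800 deductible is still open; £4,800 of this bill applies to it.
The remaining £15,200 (= £20,000 − £4,800) moves to coinsurance.
15% of £15,200 = £2,280 falls to the traveler.
So the traveler owes £4,800 + £2,280 = £7,080 before any cap.
Cumulative spending £0 + £7,080 = £7,080 stays under the £23,500 maximum.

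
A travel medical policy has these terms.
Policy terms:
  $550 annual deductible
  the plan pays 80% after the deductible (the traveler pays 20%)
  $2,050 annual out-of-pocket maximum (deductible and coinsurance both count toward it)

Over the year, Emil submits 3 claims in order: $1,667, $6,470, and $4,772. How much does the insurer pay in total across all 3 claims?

$10,859

Bill 1, $1,667: $550 finishes the deductible; $1,117 goes to coinsurance; traveler's 20% is $223.40. Traveler pays $773.40; OOP now $773.40. Plan pays $1,667 − $773.40 = $893.60.
Bill 2, $6,470: deductible already satisfied, so traveler's share is 20% × $6,470 = $1,294. Adding that to $773.40 gives $2,067.40, past the $2,050 cap; traveler pays only $2,050 − $773.40 = $1,276.60. Plan pays $6,470 − $1,276.60 = $5,193.40.
Bill 3, $4,772: deductible already satisfied, so traveler's share is 20% × $4,772 = $954.40. OOP would hit $3,004.40 > $2,050, so the cap limits the traveler to $2,050 − $2,050 = $0. Plan pays $4,772 − $0 = $4,772.
Insurer total: $893.60 + $5,193.40 + $4,772 = $10,859.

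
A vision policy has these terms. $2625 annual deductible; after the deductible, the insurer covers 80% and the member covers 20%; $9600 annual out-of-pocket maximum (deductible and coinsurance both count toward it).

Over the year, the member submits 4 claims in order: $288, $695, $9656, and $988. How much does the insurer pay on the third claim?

Bill 1, $288: fully absorbed by the deductible. Member pays $288; OOP now $288. Plan pays $288 − $288 = $0.
Bill 2, $695: fully absorbed by the deductible. Member owes $695 (running OOP $983). Insurer: $695 − $695 = $0.
Bill 3, $9656: $1642 finishes the deductible; $8014 goes to coinsurance; 20% of $8014 = $1602.80. Cost to member: $3244.80. OOP to date $4227.80. Insurer: $9656 − $3244.80 = $6411.20.

$6411.20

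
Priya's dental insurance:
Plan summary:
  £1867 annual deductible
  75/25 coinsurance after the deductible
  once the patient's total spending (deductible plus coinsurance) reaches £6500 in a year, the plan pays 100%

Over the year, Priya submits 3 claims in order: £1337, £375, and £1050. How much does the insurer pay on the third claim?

£671.25

Bill 1, £1337: entire amount goes to the deductible. Patient pays £1337; OOP now £1337. Plan pays £1337 − £1337 = £0.
Bill 2, £375: fully absorbed by the deductible. Patient owes £375 (running OOP £1712). Insurer: £375 − £375 = £0.
Bill 3, £1050: £155 to deductible, leaving £895; coinsurance £895 × 25% = £223.75. Patient pays £378.75; OOP now £2090.75. Insurer: £1050 − £378.75 = £671.25.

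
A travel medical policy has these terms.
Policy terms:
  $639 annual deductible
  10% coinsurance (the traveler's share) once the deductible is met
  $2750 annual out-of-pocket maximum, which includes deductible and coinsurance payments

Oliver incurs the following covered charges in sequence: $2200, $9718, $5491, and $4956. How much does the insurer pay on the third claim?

$4941.90

Bill 1, $2200: deductible takes $639, $1561 remains; traveler's 10% is $156.10. Traveler owes $795.10 (running OOP $795.10). Plan pays $2200 − $795.10 = $1404.90.
Bill 2, $9718: deductible already satisfied, so traveler's share is 10% × $9718 = $971.80. Traveler pays $971.80; OOP now $1766.90. Insurer: $9718 − $971.80 = $8746.20.
Bill 3, $5491: deductible met; 10% of $5491 = $549.10. Traveler pays $549.10; OOP now $2316. Insurer: $5491 − $549.10 = $4941.90.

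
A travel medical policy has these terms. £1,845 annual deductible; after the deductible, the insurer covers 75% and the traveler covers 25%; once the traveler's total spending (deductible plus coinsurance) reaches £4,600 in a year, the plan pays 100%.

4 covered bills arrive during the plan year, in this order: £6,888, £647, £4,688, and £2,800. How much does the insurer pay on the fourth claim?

Claim 1 — £6,888: £1,845 finishes the deductible; £5,043 goes to coinsurance; coinsurance £5,043 × 25% = £1,260.75. Traveler owes £3,105.75 (running OOP £3,105.75). Insurer: £6,888 − £3,105.75 = £3,782.25.
Claim 2 — £647: deductible already satisfied, so traveler's share is 25% × £647 = £161.75. Cost to traveler: £161.75. OOP to date £3,267.50. Insurer: £647 − £161.75 = £485.25.
Claim 3 — £4,688: deductible met; 25% of £4,688 = £1,172. Cost to traveler: £1,172. OOP to date £4,439.50. Insurer: £4,688 − £1,172 = £3,516.
Claim 4 — £2,800: 25% coinsurance on £2,800 = £700. That would push OOP to £5,139.50, over the £4,600 cap, so traveler pays £4,600 − £4,439.50 = £160.50. Insurer: £2,800 − £160.50 = £2,639.50.

£2,639.50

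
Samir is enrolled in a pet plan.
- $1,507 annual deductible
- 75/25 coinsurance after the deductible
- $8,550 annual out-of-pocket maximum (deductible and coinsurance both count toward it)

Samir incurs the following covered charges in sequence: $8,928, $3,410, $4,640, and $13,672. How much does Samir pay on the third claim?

$1,160

Claim 1 — $8,928: $1,507 to deductible, leaving $7,421; owner's 25% is $1,855.25. Cost to owner: $3,362.25. OOP to date $3,362.25.
Claim 2 — $3,410: deductible met; 25% of $3,410 = $852.50. Cost to owner: $852.50. OOP to date $4,214.75.
Claim 3 — $4,640: deductible met; 25% of $4,640 = $1,160. Owner pays $1,160; OOP now $5,374.75.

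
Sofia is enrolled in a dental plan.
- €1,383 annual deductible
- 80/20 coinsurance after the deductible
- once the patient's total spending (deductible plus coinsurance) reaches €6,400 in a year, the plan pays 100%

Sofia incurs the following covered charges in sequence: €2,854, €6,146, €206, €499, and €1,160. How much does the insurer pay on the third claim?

Bill 1, €2,854: €1,383 to deductible, leaving €1,471; patient's 20% is €294.20. Cost to patient: €1,677.20. OOP to date €1,677.20. Insurer: €2,854 − €1,677.20 = €1,176.80.
Bill 2, €6,146: 20% coinsurance on €6,146 = €1,229.20. Patient owes €1,229.20 (running OOP €2,906.40). Insurer: €6,146 − €1,229.20 = €4,916.80.
Bill 3, €206: deductible already satisfied, so patient's share is 20% × €206 = €41.20. Cost to patient: €41.20. OOP to date €2,947.60. Insurer: €206 − €41.20 = €164.80.

€164.80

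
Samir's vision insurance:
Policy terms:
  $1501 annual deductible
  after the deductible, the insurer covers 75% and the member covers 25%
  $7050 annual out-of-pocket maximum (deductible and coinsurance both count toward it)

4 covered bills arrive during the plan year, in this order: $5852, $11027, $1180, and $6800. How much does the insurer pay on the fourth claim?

Bill 1, $5852: $1501 finishes the deductible; $4351 goes to coinsurance; 25% of $4351 = $1087.75. Cost to member: $2588.75. OOP to date $2588.75. Insurer: $5852 − $2588.75 = $3263.25.
Bill 2, $11027: deductible met; 25% of $11027 = $2756.75. Member owes $2756.75 (running OOP $5345.50). Plan pays $11027 − $2756.75 = $8270.25.
Bill 3, $1180: deductible already satisfied, so member's share is 25% × $1180 = $295. Member owes $295 (running OOP $5640.50). Plan pays $1180 − $295 = $885.
Bill 4, $6800: deductible met; 25% of $6800 = $1700. That would push OOP to $7340.50, over the $7050 cap, so member pays $7050 − $5640.50 = $1409.50. Insurer: $6800 − $1409.50 = $5390.50.

$5390.50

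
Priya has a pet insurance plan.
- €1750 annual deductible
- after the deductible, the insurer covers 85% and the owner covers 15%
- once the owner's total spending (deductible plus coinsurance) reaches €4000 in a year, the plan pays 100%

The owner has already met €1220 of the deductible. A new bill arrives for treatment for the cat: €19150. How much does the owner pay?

Remaining deductible: €1750 − €1220 = €530.
That leaves €19150 − €530 = €18620 for coinsurance.
Coinsurance: €18620 × 15% = €2793.
That puts the owner's cost at €530 + €2793 = €3323 before any cap.
That would bring total out-of-pocket to €4543, past the €4000 cap. The owner is capped at €4000 − €1220 = €2780 on this claim.

€2780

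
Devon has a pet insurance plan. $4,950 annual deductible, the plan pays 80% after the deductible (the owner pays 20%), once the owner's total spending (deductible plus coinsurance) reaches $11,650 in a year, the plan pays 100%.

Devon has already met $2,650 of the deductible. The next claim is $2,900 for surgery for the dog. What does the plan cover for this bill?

Remaining deductible: $4,950 − $2,650 = $2,300.
That leaves $2,900 − $2,300 = $600 for coinsurance.
20% of $600 = $120 falls to the owner.
That puts the owner's cost at $2,300 + $120 = $2,420 before any cap.
Cumulative spending $2,650 + $2,420 = $5,070 stays under the $11,650 maximum.
The plan picks up $2,900 − $2,420 = $480.

$480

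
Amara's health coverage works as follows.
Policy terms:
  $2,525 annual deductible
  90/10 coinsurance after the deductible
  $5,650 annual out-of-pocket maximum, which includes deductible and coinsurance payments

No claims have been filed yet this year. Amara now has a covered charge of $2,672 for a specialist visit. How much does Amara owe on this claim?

$2,539.70

Nothing has been paid toward the $2,525 deductible, so the first $2,525 of this charge is applied there.
After the $2,525 deductible portion, $2,672 − $2,525 = $147 is subject to coinsurance.
10% of $147 = $14.70 falls to the patient.
So the patient owes $2,525 + $14.70 = $2,539.70 before any cap.
Total out-of-pocket so far would be $0 + $2,539.70 = $2,539.70, below the $5,650 cap — no reduction.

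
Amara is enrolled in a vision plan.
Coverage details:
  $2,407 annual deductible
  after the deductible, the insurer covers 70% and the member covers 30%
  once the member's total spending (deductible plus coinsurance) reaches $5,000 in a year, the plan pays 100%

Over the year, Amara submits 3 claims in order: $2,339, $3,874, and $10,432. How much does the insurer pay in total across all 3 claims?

Claim 1 ($2,339): all of it applies to the deductible. Cost to member: $2,339. OOP to date $2,339. Plan pays $2,339 − $2,339 = $0.
Claim 2 ($3,874): deductible takes $68, $3,806 remains; 30% of $3,806 = $1,141.80. Member pays $1,209.80; OOP now $3,548.80. Plan pays $3,874 − $1,209.80 = $2,664.20.
Claim 3 ($10,432): deductible already satisfied, so member's share is 30% × $10,432 = $3,129.60. That would push OOP to $6,678.40, over the $5,000 cap, so member pays $5,000 − $3,548.80 = $1,451.20. Insurer: $10,432 − $1,451.20 = $8,980.80.
Insurer total = bills − member's total = $16,645 − $5,000 = $11,645.

$11,645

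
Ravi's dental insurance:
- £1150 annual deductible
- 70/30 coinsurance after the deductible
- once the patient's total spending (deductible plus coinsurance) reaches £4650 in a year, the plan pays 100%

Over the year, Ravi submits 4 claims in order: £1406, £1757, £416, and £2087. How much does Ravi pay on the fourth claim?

£626.10

#1 (£1406): £1150 to deductible, leaving £256; patient's 30% is £76.80. Patient owes £1226.80 (running OOP £1226.80).
#2 (£1757): deductible already satisfied, so patient's share is 30% × £1757 = £527.10. Patient owes £527.10 (running OOP £1753.90).
#3 (£416): deductible already satisfied, so patient's share is 30% × £416 = £124.80. Cost to patient: £124.80. OOP to date £1878.70.
#4 (£2087): deductible already satisfied, so patient's share is 30% × £2087 = £626.10. Cost to patient: £626.10. OOP to date £2504.80.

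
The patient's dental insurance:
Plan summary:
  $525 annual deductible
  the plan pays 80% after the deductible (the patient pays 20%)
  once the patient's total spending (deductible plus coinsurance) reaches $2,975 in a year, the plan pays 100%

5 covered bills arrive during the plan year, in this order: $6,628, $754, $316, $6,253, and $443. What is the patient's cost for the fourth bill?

#1 ($6,628): deductible takes $525, $6,103 remains; 20% of $6,103 = $1,220.60. Patient pays $1,745.60; OOP now $1,745.60.
#2 ($754): 20% coinsurance on $754 = $150.80. Patient pays $150.80; OOP now $1,896.40.
#3 ($316): deductible met; 20% of $316 = $63.20. Cost to patient: $63.20. OOP to date $1,959.60.
#4 ($6,253): deductible met; 20% of $6,253 = $1,250.60. OOP would hit $3,210.20 > $2,975, so the cap limits the patient to $2,975 − $1,959.60 = $1,015.40.

$1,015.40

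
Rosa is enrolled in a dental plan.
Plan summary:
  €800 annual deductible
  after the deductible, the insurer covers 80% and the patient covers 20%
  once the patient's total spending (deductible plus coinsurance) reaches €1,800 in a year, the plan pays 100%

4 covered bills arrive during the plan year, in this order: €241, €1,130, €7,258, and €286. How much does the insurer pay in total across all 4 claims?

Claim 1 (€241): fully absorbed by the deductible. Patient owes €241 (running OOP €241). Plan pays €241 − €241 = €0.
Claim 2 (€1,130): €559 to deductible, leaving €571; patient's 20% is €114.20. Patient owes €673.20 (running OOP €914.20). Insurer: €1,130 − €673.20 = €456.80.
Claim 3 (€7,258): 20% coinsurance on €7,258 = €1,451.60. Adding that to €914.20 gives €2,365.80, past the €1,800 cap; patient pays only €1,800 − €914.20 = €885.80. Plan pays €7,258 − €885.80 = €6,372.20.
Claim 4 (€286): deductible met; 20% of €286 = €57.20. Adding that to €1,800 gives €1,857.20, past the €1,800 cap; patient pays only €1,800 − €1,800 = €0. Insurer: €286 − €0 = €286.
Insurer total = bills − patient's total = €8,915 − €1,800 = €7,115.

€7,115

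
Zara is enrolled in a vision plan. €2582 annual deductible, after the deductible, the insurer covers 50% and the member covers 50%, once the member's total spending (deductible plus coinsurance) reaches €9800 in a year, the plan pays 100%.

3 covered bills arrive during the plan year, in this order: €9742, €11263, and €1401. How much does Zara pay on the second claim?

Bill 1, €9742: €2582 to deductible, leaving €7160; member's 50% is €3580. Member pays €6162; OOP now €6162.
Bill 2, €11263: deductible met; 50% of €11263 = €5631.50. That would push OOP to €11793.50, over the €9800 cap, so member pays €9800 − €6162 = €3638.

€3638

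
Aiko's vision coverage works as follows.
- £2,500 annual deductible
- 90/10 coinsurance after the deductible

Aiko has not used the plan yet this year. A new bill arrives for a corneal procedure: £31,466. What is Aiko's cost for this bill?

Deductible not yet touched, so the first £2,500 of the bill goes to the deductible.
The remaining £28,966 (= £31,466 − £2,500) moves to coinsurance.
Coinsurance: £28,966 × 10% = £2,896.60.
Member responsibility: £2,500 + £2,896.60 = £5,396.60.

£5,396.60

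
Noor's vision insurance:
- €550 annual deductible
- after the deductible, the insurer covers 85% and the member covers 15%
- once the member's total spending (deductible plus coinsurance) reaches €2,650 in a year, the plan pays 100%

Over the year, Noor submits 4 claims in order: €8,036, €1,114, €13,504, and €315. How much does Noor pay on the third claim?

Claim 1 — €8,036: €550 to deductible, leaving €7,486; member's 15% is €1,122.90. Cost to member: €1,672.90. OOP to date €1,672.90.
Claim 2 — €1,114: deductible already satisfied, so member's share is 15% × €1,114 = €167.10. Member pays €167.10; OOP now €1,840.
Claim 3 — €13,504: deductible met; 15% of €13,504 = €2,025.60. That would push OOP to €3,865.60, over the €2,650 cap, so member pays €2,650 − €1,840 = €810.

€810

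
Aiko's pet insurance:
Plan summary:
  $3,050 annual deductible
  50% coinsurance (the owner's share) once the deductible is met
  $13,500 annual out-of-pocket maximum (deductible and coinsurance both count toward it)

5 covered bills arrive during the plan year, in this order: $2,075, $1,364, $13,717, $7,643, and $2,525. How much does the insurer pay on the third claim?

Claim 1 — $2,075: entire amount goes to the deductible. Cost to owner: $2,075. OOP to date $2,075. Plan pays $2,075 − $2,075 = $0.
Claim 2 — $1,364: deductible takes $975, $389 remains; owner's 50% is $194.50. Owner pays $1,169.50; OOP now $3,244.50. Plan pays $1,364 − $1,169.50 = $194.50.
Claim 3 — $13,717: deductible already satisfied, so owner's share is 50% × $13,717 = $6,858.50. Owner pays $6,858.50; OOP now $10,103. Plan pays $13,717 − $6,858.50 = $6,858.50.

$6,858.50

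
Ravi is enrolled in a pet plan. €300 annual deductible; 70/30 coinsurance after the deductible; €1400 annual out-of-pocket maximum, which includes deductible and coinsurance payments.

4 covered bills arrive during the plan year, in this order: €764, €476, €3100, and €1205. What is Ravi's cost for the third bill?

Claim 1 (€764): €300 to deductible, leaving €464; coinsurance €464 × 30% = €139.20. Owner owes €439.20 (running OOP €439.20).
Claim 2 (€476): deductible already satisfied, so owner's share is 30% × €476 = €142.80. Owner owes €142.80 (running OOP €582).
Claim 3 (€3100): deductible met; 30% of €3100 = €930. Adding that to €582 gives €1512, past the €1400 cap; owner pays only €1400 − €582 = €818.

€818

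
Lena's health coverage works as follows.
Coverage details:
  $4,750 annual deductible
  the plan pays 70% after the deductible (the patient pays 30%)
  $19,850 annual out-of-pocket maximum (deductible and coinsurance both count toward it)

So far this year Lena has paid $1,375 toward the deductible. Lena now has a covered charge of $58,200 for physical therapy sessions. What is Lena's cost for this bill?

$18,475

Deductible still to meet: $4,750 − $1,375 = $3,375.
That leaves $58,200 − $3,375 = $54,825 for coinsurance.
30% of $54,825 = $16,447.50 falls to the patient.
That puts the patient's cost at $3,375 + $16,447.50 = $19,822.50 before any cap.
Adding $19,822.50 to the $1,375 already spent would give $21,197.50, which exceeds the $19,850 cap; the patient pays just $19,850 − $1,375 = $18,475.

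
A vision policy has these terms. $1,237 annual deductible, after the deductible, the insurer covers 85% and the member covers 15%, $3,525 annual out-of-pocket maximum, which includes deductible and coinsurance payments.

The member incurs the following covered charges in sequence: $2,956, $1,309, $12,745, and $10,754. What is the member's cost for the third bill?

Claim 1 ($2,956): deductible takes $1,237, $1,719 remains; coinsurance $1,719 × 15% = $257.85. Member pays $1,494.85; OOP now $1,494.85.
Claim 2 ($1,309): deductible already satisfied, so member's share is 15% × $1,309 = $196.35. Member owes $196.35 (running OOP $1,691.20).
Claim 3 ($12,745): 15% coinsurance on $12,745 = $1,911.75. That would push OOP to $3,602.95, over the $3,525 cap, so member pays $3,525 − $1,691.20 = $1,833.80.

$1,833.80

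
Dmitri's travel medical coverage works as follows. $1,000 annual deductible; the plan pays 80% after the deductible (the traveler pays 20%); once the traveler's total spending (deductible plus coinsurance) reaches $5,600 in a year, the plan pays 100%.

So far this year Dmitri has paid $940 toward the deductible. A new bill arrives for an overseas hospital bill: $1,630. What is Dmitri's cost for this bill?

Remaining deductible: $1,000 − $940 = $60.
The remaining $1,570 (= $1,630 − $60) moves to coinsurance.
20% of $1,570 = $314 falls to the traveler.
Traveler responsibility before any cap: $60 + $314 = $374.
Total out-of-pocket so far would be $940 + $374 = $1,314, below the $5,600 cap — no reduction.

$374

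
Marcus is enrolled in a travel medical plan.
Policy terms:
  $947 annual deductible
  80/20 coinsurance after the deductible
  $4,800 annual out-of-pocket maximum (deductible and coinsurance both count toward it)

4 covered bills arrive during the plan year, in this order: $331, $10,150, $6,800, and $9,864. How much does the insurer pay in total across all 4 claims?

Claim 1 — $331: entire amount goes to the deductible. Cost to traveler: $331. OOP to date $331. Insurer: $331 − $331 = $0.
Claim 2 — $10,150: $616 to deductible, leaving $9,534; coinsurance $9,534 × 20% = $1,906.80. Traveler owes $2,522.80 (running OOP $2,853.80). Plan pays $10,150 − $2,522.80 = $7,627.20.
Claim 3 — $6,800: deductible met; 20% of $6,800 = $1,360. Traveler owes $1,360 (running OOP $4,213.80). Plan pays $6,800 − $1,360 = $5,440.
Claim 4 — $9,864: 20% coinsurance on $9,864 = $1,972.80. That would push OOP to $6,186.60, over the $4,800 cap, so traveler pays $4,800 − $4,213.80 = $586.20. Insurer: $9,864 − $586.20 = $9,277.80.
Insurer total: $0 + $7,627.20 + $5,440 + $9,277.80 = $22,345.

$22,345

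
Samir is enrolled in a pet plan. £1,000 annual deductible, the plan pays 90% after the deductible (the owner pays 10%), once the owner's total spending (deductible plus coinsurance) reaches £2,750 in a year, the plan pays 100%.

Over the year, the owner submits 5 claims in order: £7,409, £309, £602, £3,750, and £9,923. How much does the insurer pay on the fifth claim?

£9,280

#1 (£7,409): deductible takes £1,000, £6,409 remains; coinsurance £6,409 × 10% = £640.90. Owner owes £1,640.90 (running OOP £1,640.90). Plan pays £7,409 − £1,640.90 = £5,768.10.
#2 (£309): 10% coinsurance on £309 = £30.90. Cost to owner: £30.90. OOP to date £1,671.80. Insurer: £309 − £30.90 = £278.10.
#3 (£602): deductible met; 10% of £602 = £60.20. Cost to owner: £60.20. OOP to date £1,732. Plan pays £602 − £60.20 = £541.80.
#4 (£3,750): deductible met; 10% of £3,750 = £375. Owner owes £375 (running OOP £2,107). Insurer: £3,750 − £375 = £3,375.
#5 (£9,923): 10% coinsurance on £9,923 = £992.30. That would push OOP to £3,099.30, over the £2,750 cap, so owner pays £2,750 − £2,107 = £643. Plan pays £9,923 − £643 = £9,280.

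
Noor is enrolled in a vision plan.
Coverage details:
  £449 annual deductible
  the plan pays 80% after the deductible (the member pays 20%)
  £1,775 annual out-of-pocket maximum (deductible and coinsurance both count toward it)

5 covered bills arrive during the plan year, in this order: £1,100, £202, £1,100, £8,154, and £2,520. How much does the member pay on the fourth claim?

£935.40

Claim 1 — £1,100: deductible takes £449, £651 remains; member's 20% is £130.20. Cost to member: £579.20. OOP to date £579.20.
Claim 2 — £202: deductible already satisfied, so member's share is 20% × £202 = £40.40. Member owes £40.40 (running OOP £619.60).
Claim 3 — £1,100: deductible met; 20% of £1,100 = £220. Member owes £220 (running OOP £839.60).
Claim 4 — £8,154: 20% coinsurance on £8,154 = £1,630.80. That would push OOP to £2,470.40, over the £1,775 cap, so member pays £1,775 − £839.60 = £935.40.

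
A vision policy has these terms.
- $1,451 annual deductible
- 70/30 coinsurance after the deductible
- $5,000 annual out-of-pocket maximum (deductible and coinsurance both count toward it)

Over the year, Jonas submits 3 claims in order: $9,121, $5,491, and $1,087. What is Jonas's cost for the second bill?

Claim 1 — $9,121: $1,451 finishes the deductible; $7,670 goes to coinsurance; member's 30% is $2,301. Cost to member: $3,752. OOP to date $3,752.
Claim 2 — $5,491: deductible already satisfied, so member's share is 30% × $5,491 = $1,647.30. OOP would hit $5,399.30 > $5,000, so the cap limits the member to $5,000 − $3,752 = $1,248.

$1,248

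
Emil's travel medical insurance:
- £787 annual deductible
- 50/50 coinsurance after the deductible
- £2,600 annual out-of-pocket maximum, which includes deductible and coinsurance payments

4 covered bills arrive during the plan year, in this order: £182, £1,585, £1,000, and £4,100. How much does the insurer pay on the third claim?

£500

Claim 1 (£182): entire amount goes to the deductible. Traveler pays £182; OOP now £182. Insurer: £182 − £182 = £0.
Claim 2 (£1,585): £605 to deductible, leaving £980; 50% of £980 = £490. Cost to traveler: £1,095. OOP to date £1,277. Plan pays £1,585 − £1,095 = £490.
Claim 3 (£1,000): 50% coinsurance on £1,000 = £500. Traveler owes £500 (running OOP £1,777). Insurer: £1,000 − £500 = £500.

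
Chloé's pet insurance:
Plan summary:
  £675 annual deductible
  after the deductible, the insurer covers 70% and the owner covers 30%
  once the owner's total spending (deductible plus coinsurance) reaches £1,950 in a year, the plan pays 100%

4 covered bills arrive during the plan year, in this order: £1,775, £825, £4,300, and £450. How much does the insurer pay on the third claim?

Bill 1, £1,775: £675 finishes the deductible; £1,100 goes to coinsurance; coinsurance £1,100 × 30% = £330. Cost to owner: £1,005. OOP to date £1,005. Insurer: £1,775 − £1,005 = £770.
Bill 2, £825: deductible already satisfied, so owner's share is 30% × £825 = £247.50. Owner owes £247.50 (running OOP £1,252.50). Plan pays £825 − £247.50 = £577.50.
Bill 3, £4,300: 30% coinsurance on £4,300 = £1,290. OOP would hit £2,542.50 > £1,950, so the cap limits the owner to £1,950 − £1,252.50 = £697.50. Insurer: £4,300 − £697.50 = £3,602.50.

£3,602.50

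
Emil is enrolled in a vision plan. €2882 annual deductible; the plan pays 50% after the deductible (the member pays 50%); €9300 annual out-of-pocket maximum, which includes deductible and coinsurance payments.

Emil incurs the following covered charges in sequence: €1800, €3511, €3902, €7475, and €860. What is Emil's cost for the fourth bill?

€3252.50

Claim 1 — €1800: fully absorbed by the deductible. Member pays €1800; OOP now €1800.
Claim 2 — €3511: €1082 to deductible, leaving €2429; member's 50% is €1214.50. Member pays €2296.50; OOP now €4096.50.
Claim 3 — €3902: deductible already satisfied, so member's share is 50% × €3902 = €1951. Member pays €1951; OOP now €6047.50.
Claim 4 — €7475: deductible already satisfied, so member's share is 50% × €7475 = €3737.50. OOP would hit €9785 > €9300, so the cap limits the member to €9300 − €6047.50 = €3252.50.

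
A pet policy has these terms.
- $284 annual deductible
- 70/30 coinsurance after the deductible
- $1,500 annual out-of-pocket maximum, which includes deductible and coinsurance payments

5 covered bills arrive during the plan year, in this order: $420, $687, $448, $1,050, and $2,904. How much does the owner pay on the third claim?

$134.40

Claim 1 — $420: deductible takes $284, $136 remains; coinsurance $136 × 30% = $40.80. Owner owes $324.80 (running OOP $324.80).
Claim 2 — $687: deductible met; 30% of $687 = $206.10. Cost to owner: $206.10. OOP to date $530.90.
Claim 3 — $448: 30% coinsurance on $448 = $134.40. Owner pays $134.40; OOP now $665.30.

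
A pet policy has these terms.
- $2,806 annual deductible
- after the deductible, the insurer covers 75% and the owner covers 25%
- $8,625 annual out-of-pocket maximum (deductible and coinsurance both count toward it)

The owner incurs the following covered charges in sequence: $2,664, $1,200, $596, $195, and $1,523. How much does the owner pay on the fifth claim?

#1 ($2,664): fully absorbed by the deductible. Owner pays $2,664; OOP now $2,664.
#2 ($1,200): $142 finishes the deductible; $1,058 goes to coinsurance; owner's 25% is $264.50. Cost to owner: $406.50. OOP to date $3,070.50.
#3 ($596): deductible already satisfied, so owner's share is 25% × $596 = $149. Cost to owner: $149. OOP to date $3,219.50.
#4 ($195): 25% coinsurance on $195 = $48.75. Owner pays $48.75; OOP now $3,268.25.
#5 ($1,523): deductible already satisfied, so owner's share is 25% × $1,523 = $380.75. Owner owes $380.75 (running OOP $3,649).

$380.75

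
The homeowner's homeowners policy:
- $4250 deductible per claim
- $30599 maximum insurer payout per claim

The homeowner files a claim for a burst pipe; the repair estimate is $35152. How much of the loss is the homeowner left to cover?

$4553

Subtract the deductible: $35152 − $4250 = $30902.
The $30599 per-incident cap binds; insurer pays $30599.
The homeowner bears the rest of the original loss: $35152 − $30599 = $4553.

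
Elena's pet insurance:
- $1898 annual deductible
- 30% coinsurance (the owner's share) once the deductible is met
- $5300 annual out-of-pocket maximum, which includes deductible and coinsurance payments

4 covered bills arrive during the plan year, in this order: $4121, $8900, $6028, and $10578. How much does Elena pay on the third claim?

$65.10

Claim 1 ($4121): $1898 finishes the deductible; $2223 goes to coinsurance; coinsurance $2223 × 30% = $666.90. Owner owes $2564.90 (running OOP $2564.90).
Claim 2 ($8900): 30% coinsurance on $8900 = $2670. Cost to owner: $2670. OOP to date $5234.90.
Claim 3 ($6028): deductible met; 30% of $6028 = $1808.40. That would push OOP to $7043.30, over the $5300 cap, so owner pays $5300 − $5234.90 = $65.10.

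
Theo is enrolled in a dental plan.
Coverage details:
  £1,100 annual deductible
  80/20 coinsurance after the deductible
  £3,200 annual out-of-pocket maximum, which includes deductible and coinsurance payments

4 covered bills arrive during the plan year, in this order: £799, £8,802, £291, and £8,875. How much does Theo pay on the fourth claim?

£341.60

#1 (£799): entire amount goes to the deductible. Cost to patient: £799. OOP to date £799.
#2 (£8,802): £301 finishes the deductible; £8,501 goes to coinsurance; 20% of £8,501 = £1,700.20. Patient pays £2,001.20; OOP now £2,800.20.
#3 (£291): 20% coinsurance on £291 = £58.20. Cost to patient: £58.20. OOP to date £2,858.40.
#4 (£8,875): deductible already satisfied, so patient's share is 20% × £8,875 = £1,775. That would push OOP to £4,633.40, over the £3,200 cap, so patient pays £3,200 − £2,858.40 = £341.60.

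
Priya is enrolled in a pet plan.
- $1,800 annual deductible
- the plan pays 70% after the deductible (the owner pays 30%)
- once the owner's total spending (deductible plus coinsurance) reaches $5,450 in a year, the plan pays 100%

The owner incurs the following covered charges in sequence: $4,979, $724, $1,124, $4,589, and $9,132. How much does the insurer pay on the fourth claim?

#1 ($4,979): $1,800 finishes the deductible; $3,179 goes to coinsurance; coinsurance $3,179 × 30% = $953.70. Cost to owner: $2,753.70. OOP to date $2,753.70. Plan pays $4,979 − $2,753.70 = $2,225.30.
#2 ($724): 30% coinsurance on $724 = $217.20. Owner owes $217.20 (running OOP $2,970.90). Plan pays $724 − $217.20 = $506.80.
#3 ($1,124): deductible already satisfied, so owner's share is 30% × $1,124 = $337.20. Owner pays $337.20; OOP now $3,308.10. Insurer: $1,124 − $337.20 = $786.80.
#4 ($4,589): 30% coinsurance on $4,589 = $1,376.70. Owner owes $1,376.70 (running OOP $4,684.80). Plan pays $4,589 − $1,376.70 = $3,212.30.

$3,212.30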